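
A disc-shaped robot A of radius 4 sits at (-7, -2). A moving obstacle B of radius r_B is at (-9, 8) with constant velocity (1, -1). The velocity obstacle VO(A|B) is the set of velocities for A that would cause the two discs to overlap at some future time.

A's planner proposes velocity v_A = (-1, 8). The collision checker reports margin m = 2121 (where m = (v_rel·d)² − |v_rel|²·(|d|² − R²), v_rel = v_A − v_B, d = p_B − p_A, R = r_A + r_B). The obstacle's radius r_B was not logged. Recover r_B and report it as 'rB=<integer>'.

m = 2121
d = (-2, 10);  v_rel = (-2, 9),  |v_rel|² = 85
v_rel×d = (-2)·(10) − (9)·(-2) = -2
since m = R²·85 − (-2)²:  R² = (4 + 2121) / 85 = 25
R = √25 = 5  ⇒  r_B = 5 − 4 = 1

rB=1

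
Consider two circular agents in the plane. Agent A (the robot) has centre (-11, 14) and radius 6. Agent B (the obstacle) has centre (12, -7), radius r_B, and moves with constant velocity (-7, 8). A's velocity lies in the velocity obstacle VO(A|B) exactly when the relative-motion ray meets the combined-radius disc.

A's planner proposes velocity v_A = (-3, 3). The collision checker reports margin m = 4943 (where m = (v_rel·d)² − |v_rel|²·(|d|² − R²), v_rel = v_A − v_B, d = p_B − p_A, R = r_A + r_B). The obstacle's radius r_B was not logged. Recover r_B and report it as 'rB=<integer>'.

m = 4943
d = (23, -21);  v_rel = (4, -5),  |v_rel|² = 41
v_rel×d = (4)·(-21) − (-5)·(23) = 31
since m = R²·41 − 31²:  R² = (961 + 4943) / 41 = 144
R = √144 = 12  ⇒  r_B = 12 − 6 = 6

rB=6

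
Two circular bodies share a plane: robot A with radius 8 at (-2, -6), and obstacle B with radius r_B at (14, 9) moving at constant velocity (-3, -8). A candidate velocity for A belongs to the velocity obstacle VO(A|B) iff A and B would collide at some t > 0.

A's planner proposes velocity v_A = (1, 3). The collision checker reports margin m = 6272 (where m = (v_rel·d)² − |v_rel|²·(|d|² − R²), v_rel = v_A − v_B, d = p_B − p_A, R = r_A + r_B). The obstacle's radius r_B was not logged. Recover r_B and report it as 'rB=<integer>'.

m = 6272
d = (16, 15);  v_rel = (4, 11),  |v_rel|² = 137
v_rel×d = (4)·(15) − (11)·(16) = -116
since m = R²·137 − (-116)²:  R² = (13456 + 6272) / 137 = 144
R = √144 = 12  ⇒  r_B = 12 − 8 = 4

rB=4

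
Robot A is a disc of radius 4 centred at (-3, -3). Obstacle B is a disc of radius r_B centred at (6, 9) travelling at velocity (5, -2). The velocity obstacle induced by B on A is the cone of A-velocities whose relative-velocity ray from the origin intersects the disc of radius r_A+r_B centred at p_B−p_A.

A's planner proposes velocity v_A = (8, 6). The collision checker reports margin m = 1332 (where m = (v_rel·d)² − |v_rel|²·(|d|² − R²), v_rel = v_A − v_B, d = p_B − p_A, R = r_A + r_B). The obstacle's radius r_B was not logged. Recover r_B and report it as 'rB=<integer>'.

m = 1332
d = (9, 12);  v_rel = (3, 8),  |v_rel|² = 73
v_rel×d = (3)·(12) − (8)·(9) = -36
since m = R²·73 − (-36)²:  R² = (1296 + 1332) / 73 = 36
R = √36 = 6  ⇒  r_B = 6 − 4 = 2

rB=2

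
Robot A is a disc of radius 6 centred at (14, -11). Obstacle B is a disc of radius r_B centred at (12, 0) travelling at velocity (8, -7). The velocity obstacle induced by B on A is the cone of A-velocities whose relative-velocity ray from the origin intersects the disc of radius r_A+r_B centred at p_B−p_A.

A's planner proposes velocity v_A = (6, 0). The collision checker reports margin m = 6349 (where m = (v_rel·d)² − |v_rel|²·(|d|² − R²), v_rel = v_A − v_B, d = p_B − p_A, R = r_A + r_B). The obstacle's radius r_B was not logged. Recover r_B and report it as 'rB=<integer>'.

m = 6349
d = (-2, 11);  v_rel = (-2, 7),  |v_rel|² = 53
v_rel×d = (-2)·(11) − (7)·(-2) = -8
since m = R²·53 − (-8)²:  R² = (64 + 6349) / 53 = 121
R = √121 = 11  ⇒  r_B = 11 − 6 = 5

rB=5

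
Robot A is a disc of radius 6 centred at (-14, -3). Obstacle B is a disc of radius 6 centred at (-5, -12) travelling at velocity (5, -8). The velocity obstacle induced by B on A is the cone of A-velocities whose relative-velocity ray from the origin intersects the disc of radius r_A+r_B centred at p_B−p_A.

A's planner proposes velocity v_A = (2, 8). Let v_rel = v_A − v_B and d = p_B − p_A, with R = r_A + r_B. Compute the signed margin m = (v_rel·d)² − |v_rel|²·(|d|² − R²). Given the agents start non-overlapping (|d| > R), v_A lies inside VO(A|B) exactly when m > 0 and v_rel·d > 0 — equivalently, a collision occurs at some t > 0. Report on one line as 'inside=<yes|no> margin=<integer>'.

d = (9, -9),  |d|² = 162;  R = 6+6 = 12,  c = 162−12² = 18
v_rel = (-3, 16),  |v_rel|² = 265;  v_rel·d = (-3)·(9) + (16)·(-9) = -171
265·t² + 342·t + 18 = 0  ⇒  m = (-171)² − 265·18 = 24471
m = 24471 > 0,  v_rel·d = -171 < 0  ⇒  outside

inside=no margin=24471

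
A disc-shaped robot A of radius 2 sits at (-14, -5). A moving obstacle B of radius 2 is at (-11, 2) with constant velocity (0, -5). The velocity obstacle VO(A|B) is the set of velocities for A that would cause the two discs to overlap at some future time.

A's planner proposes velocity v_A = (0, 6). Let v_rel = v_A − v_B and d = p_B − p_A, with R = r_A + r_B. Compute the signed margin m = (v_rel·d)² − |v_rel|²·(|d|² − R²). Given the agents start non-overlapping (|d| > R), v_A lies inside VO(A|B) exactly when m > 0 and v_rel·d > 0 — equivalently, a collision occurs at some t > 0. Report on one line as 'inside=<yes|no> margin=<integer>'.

d = (3, 7),  |d|² = 58;  R = 2+2 = 4,  c = 58−4² = 42
v_rel = (0, 11),  |v_rel|² = 121;  v_rel·d = (0)·(3) + (11)·(7) = 77
121·t² − 154·t + 42 = 0  ⇒  m = 77² − 121·42 = 847
m = 847 > 0,  v_rel·d = 77 > 0  ⇒  inside

inside=yes margin=847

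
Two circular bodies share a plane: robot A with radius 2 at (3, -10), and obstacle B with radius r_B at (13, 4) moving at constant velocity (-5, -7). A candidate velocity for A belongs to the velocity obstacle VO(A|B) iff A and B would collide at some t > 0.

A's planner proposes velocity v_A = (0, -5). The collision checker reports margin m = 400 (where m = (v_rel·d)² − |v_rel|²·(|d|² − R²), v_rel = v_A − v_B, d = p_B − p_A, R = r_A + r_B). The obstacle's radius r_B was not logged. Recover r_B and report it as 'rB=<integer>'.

m = 400
d = (10, 14);  v_rel = (5, 2),  |v_rel|² = 29
v_rel×d = (5)·(14) − (2)·(10) = 50
since m = R²·29 − 50²:  R² = (2500 + 400) / 29 = 100
R = √100 = 10  ⇒  r_B = 10 − 2 = 8

rB=8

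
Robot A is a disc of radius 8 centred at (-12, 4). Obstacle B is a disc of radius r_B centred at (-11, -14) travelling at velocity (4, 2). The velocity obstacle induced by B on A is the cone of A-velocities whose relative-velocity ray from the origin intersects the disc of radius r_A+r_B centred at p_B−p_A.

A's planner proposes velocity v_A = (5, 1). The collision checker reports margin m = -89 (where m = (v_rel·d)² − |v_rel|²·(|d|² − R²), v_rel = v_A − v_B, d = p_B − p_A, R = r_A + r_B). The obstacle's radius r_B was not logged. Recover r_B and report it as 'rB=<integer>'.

m = -89
d = (1, -18);  v_rel = (1, -1),  |v_rel|² = 2
v_rel×d = (1)·(-18) − (-1)·(1) = -17
since m = R²·2 − (-17)²:  R² = (289 + -89) / 2 = 100
R = √100 = 10  ⇒  r_B = 10 − 8 = 2

rB=2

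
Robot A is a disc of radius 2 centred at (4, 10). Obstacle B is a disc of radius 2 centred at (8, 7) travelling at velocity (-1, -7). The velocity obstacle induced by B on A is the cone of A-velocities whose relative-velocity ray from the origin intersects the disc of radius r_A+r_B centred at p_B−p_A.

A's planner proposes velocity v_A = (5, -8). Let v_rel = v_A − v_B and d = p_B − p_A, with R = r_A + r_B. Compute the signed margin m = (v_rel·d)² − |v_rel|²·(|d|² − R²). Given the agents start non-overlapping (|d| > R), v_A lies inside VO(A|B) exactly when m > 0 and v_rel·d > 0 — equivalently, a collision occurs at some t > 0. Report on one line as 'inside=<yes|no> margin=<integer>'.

d = (4, -3),  |d|² = 25;  R = 2+2 = 4,  c = 25−4² = 9
v_rel = (6, -1),  |v_rel|² = 37;  v_rel·d = (6)·(4) + (-1)·(-3) = 27
37·t² − 54·t + 9 = 0  ⇒  m = 27² − 37·9 = 396
m = 396 > 0,  v_rel·d = 27 > 0  ⇒  inside

inside=yes margin=396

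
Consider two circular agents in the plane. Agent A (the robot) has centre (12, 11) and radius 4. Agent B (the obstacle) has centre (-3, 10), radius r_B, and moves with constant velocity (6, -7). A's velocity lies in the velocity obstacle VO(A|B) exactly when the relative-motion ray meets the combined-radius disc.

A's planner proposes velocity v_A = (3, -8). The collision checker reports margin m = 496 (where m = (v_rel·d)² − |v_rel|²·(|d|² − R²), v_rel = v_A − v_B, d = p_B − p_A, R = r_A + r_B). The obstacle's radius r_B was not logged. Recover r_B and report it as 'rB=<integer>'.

m = 496
d = (-15, -1);  v_rel = (-3, -1),  |v_rel|² = 10
v_rel×d = (-3)·(-1) − (-1)·(-15) = -12
since m = R²·10 − (-12)²:  R² = (144 + 496) / 10 = 64
R = √64 = 8  ⇒  r_B = 8 − 4 = 4

rB=4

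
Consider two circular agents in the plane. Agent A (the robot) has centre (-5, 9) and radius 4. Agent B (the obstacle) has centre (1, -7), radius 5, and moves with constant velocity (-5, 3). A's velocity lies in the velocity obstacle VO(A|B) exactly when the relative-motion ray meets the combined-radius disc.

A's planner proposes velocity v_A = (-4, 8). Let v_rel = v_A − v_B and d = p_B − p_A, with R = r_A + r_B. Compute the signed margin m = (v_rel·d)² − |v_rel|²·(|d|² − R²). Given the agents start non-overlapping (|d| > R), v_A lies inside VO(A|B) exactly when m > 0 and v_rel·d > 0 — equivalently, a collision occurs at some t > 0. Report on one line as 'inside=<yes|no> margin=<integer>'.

d = (6, -16),  |d|² = 292;  R = 4+5 = 9,  c = 292−9² = 211
v_rel = (1, 5),  |v_rel|² = 26;  v_rel·d = (1)·(6) + (5)·(-16) = -74
26·t² + 148·t + 211 = 0  ⇒  m = (-74)² − 26·211 = -10
m = -10 < 0,  v_rel·d = -74 < 0  ⇒  outside

inside=no margin=-10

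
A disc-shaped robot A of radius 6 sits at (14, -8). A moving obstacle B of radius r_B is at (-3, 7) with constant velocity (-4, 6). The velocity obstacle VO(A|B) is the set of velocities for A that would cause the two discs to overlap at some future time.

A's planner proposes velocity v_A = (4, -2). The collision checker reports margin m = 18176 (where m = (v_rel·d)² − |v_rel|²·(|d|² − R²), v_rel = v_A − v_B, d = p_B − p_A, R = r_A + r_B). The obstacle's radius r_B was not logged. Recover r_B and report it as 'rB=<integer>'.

m = 18176
d = (-17, 15);  v_rel = (8, -8),  |v_rel|² = 128
v_rel×d = (8)·(15) − (-8)·(-17) = -16
since m = R²·128 − (-16)²:  R² = (256 + 18176) / 128 = 144
R = √144 = 12  ⇒  r_B = 12 − 6 = 6

rB=6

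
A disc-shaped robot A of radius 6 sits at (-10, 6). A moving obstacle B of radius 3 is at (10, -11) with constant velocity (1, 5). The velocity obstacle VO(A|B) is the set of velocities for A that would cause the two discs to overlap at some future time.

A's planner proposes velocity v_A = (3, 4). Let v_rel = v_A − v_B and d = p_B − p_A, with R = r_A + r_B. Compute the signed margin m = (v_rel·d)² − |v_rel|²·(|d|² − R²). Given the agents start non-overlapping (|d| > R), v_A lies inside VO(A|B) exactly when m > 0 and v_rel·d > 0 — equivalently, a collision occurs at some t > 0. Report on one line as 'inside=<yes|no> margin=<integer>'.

d = (20, -17),  |d|² = 689;  R = 6+3 = 9,  c = 689−9² = 608
v_rel = (2, -1),  |v_rel|² = 5;  v_rel·d = (2)·(20) + (-1)·(-17) = 57
5·t² − 114·t + 608 = 0  ⇒  m = 57² − 5·608 = 209
m = 209 > 0,  v_rel·d = 57 > 0  ⇒  inside

inside=yes margin=209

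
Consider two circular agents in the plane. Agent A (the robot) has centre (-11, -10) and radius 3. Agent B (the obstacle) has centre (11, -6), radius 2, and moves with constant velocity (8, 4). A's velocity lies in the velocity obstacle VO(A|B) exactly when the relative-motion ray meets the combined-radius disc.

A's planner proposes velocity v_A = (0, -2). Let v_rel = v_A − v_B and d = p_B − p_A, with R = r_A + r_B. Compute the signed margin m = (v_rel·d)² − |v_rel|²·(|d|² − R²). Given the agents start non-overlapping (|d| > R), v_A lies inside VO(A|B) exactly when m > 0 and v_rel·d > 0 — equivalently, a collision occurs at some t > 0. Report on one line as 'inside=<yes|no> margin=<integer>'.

d = (22, 4),  |d|² = 500;  R = 3+2 = 5,  c = 500−5² = 475
v_rel = (-8, -6),  |v_rel|² = 100;  v_rel·d = (-8)·(22) + (-6)·(4) = -200
100·t² + 400·t + 475 = 0  ⇒  m = (-200)² − 100·475 = -7500
m = -7500 < 0,  v_rel·d = -200 < 0  ⇒  outside

inside=no margin=-7500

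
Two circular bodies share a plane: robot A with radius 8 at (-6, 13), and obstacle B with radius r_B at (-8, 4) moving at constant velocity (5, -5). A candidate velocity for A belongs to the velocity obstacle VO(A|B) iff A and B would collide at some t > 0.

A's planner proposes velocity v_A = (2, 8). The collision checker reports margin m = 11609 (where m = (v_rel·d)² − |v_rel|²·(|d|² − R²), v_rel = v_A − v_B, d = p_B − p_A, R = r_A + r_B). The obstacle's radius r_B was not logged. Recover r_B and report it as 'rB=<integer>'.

m = 11609
d = (-2, -9);  v_rel = (-3, 13),  |v_rel|² = 178
v_rel×d = (-3)·(-9) − (13)·(-2) = 53
since m = R²·178 − 53²:  R² = (2809 + 11609) / 178 = 81
R = √81 = 9  ⇒  r_B = 9 − 8 = 1

rB=1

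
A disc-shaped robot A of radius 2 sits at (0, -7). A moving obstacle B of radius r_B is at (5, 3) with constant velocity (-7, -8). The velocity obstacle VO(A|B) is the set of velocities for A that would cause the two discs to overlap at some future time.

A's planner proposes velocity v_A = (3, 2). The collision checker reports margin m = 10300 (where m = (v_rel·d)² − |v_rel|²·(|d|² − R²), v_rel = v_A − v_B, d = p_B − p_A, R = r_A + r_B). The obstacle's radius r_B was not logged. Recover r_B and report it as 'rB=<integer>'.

m = 10300
d = (5, 10);  v_rel = (10, 10),  |v_rel|² = 200
v_rel×d = (10)·(10) − (10)·(5) = 50
since m = R²·200 − 50²:  R² = (2500 + 10300) / 200 = 64
R = √64 = 8  ⇒  r_B = 8 − 2 = 6

rB=6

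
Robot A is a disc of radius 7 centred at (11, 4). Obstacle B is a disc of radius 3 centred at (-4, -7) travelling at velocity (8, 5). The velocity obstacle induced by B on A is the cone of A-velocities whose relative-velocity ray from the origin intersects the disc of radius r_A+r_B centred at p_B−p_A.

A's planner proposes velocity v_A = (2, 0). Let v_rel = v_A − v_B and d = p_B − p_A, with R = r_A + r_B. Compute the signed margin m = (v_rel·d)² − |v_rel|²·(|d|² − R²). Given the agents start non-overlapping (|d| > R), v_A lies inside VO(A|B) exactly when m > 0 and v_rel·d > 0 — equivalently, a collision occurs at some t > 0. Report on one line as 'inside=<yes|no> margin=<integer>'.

d = (-15, -11),  |d|² = 346;  R = 7+3 = 10,  c = 346−10² = 246
v_rel = (-6, -5),  |v_rel|² = 61;  v_rel·d = (-6)·(-15) + (-5)·(-11) = 145
61·t² − 290·t + 246 = 0  ⇒  m = 145² − 61·246 = 6019
m = 6019 > 0,  v_rel·d = 145 > 0  ⇒  inside

inside=yes margin=6019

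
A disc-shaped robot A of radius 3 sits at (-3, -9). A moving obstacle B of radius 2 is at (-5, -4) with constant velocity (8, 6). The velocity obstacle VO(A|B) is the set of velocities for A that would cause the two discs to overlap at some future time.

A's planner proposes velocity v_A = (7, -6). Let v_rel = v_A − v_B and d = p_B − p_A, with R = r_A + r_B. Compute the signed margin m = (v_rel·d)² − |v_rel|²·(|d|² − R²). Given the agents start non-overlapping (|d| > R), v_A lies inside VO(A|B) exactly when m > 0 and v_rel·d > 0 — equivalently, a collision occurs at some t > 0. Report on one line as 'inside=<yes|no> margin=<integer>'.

d = (-2, 5),  |d|² = 29;  R = 3+2 = 5,  c = 29−5² = 4
v_rel = (-1, -12),  |v_rel|² = 145;  v_rel·d = (-1)·(-2) + (-12)·(5) = -58
145·t² + 116·t + 4 = 0  ⇒  m = (-58)² − 145·4 = 2784
m = 2784 > 0,  v_rel·d = -58 < 0  ⇒  outside

inside=no margin=2784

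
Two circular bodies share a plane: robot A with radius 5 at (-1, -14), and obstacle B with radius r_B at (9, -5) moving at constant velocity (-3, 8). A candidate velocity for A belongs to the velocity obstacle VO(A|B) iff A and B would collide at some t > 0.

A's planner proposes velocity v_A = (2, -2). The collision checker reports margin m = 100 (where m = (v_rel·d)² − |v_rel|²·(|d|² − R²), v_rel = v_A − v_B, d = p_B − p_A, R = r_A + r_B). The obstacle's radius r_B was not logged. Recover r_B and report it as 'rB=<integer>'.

m = 100
d = (10, 9);  v_rel = (5, -10),  |v_rel|² = 125
v_rel×d = (5)·(9) − (-10)·(10) = 145
since m = R²·125 − 145²:  R² = (21025 + 100) / 125 = 169
R = √169 = 13  ⇒  r_B = 13 − 5 = 8

rB=8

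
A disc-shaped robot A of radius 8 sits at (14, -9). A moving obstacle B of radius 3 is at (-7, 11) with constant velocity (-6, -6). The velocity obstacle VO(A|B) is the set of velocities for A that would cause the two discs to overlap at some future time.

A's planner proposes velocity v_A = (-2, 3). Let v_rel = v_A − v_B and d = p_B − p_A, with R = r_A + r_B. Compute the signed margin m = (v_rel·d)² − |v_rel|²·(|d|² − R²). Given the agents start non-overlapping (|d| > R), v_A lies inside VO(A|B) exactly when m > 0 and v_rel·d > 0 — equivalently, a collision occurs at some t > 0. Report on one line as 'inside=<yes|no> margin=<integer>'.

d = (-21, 20),  |d|² = 841;  R = 8+3 = 11,  c = 841−11² = 720
v_rel = (4, 9),  |v_rel|² = 97;  v_rel·d = (4)·(-21) + (9)·(20) = 96
97·t² − 192·t + 720 = 0  ⇒  m = 96² − 97·720 = -60624
m = -60624 < 0,  v_rel·d = 96 > 0  ⇒  outside

inside=no margin=-60624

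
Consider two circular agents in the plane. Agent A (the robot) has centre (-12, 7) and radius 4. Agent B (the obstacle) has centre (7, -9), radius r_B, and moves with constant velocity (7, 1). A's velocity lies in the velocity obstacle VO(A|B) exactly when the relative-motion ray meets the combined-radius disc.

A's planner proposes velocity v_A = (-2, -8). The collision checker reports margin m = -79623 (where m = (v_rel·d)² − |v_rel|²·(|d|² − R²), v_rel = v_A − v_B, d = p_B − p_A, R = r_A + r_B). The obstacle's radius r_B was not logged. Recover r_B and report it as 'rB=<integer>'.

m = -79623
d = (19, -16);  v_rel = (-9, -9),  |v_rel|² = 162
v_rel×d = (-9)·(-16) − (-9)·(19) = 315
since m = R²·162 − 315²:  R² = (99225 + -79623) / 162 = 121
R = √121 = 11  ⇒  r_B = 11 − 4 = 7

rB=7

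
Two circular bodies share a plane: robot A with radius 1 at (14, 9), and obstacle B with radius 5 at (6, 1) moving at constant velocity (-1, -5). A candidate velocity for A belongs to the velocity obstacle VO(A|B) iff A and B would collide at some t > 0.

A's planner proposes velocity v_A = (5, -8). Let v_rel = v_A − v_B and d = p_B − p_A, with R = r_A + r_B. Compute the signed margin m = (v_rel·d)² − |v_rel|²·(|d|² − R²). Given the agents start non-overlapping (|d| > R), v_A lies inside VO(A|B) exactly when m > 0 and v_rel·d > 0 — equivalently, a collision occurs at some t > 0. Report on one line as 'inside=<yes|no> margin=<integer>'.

d = (-8, -8),  |d|² = 128;  R = 1+5 = 6,  c = 128−6² = 92
v_rel = (6, -3),  |v_rel|² = 45;  v_rel·d = (6)·(-8) + (-3)·(-8) = -24
45·t² + 48·t + 92 = 0  ⇒  m = (-24)² − 45·92 = -3564
m = -3564 < 0,  v_rel·d = -24 < 0  ⇒  outside

inside=no margin=-3564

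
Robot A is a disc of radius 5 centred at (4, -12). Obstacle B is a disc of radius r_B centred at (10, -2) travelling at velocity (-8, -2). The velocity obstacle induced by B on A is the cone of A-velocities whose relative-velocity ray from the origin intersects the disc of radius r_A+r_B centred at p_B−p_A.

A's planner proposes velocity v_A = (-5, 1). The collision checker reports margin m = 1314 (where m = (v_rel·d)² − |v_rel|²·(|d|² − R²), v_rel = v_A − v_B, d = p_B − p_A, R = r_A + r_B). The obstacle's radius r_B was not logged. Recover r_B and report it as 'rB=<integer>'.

m = 1314
d = (6, 10);  v_rel = (3, 3),  |v_rel|² = 18
v_rel×d = (3)·(10) − (3)·(6) = 12
since m = R²·18 − 12²:  R² = (144 + 1314) / 18 = 81
R = √81 = 9  ⇒  r_B = 9 − 5 = 4

rB=4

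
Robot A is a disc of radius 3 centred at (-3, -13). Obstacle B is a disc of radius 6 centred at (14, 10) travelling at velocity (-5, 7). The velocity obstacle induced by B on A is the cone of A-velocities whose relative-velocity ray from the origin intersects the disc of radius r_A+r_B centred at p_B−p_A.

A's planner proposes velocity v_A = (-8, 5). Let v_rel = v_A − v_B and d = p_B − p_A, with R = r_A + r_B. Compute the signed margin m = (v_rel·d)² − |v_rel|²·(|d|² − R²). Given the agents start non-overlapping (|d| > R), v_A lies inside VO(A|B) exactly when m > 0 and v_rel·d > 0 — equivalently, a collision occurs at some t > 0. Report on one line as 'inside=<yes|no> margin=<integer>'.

d = (17, 23),  |d|² = 818;  R = 3+6 = 9,  c = 818−9² = 737
v_rel = (-3, -2),  |v_rel|² = 13;  v_rel·d = (-3)·(17) + (-2)·(23) = -97
13·t² + 194·t + 737 = 0  ⇒  m = (-97)² − 13·737 = -172
m = -172 < 0,  v_rel·d = -97 < 0  ⇒  outside

inside=no margin=-172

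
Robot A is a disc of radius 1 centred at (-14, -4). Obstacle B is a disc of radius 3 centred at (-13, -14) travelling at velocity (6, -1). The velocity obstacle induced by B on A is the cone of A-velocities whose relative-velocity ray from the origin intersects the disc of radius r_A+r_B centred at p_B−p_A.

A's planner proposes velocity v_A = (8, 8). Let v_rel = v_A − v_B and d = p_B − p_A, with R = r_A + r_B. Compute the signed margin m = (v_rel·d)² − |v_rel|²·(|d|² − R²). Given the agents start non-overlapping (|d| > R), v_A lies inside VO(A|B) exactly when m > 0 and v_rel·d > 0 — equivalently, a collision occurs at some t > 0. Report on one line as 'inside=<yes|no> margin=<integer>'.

d = (1, -10),  |d|² = 101;  R = 1+3 = 4,  c = 101−4² = 85
v_rel = (2, 9),  |v_rel|² = 85;  v_rel·d = (2)·(1) + (9)·(-10) = -88
85·t² + 176·t + 85 = 0  ⇒  m = (-88)² − 85·85 = 519
m = 519 > 0,  v_rel·d = -88 < 0  ⇒  outside

inside=no margin=519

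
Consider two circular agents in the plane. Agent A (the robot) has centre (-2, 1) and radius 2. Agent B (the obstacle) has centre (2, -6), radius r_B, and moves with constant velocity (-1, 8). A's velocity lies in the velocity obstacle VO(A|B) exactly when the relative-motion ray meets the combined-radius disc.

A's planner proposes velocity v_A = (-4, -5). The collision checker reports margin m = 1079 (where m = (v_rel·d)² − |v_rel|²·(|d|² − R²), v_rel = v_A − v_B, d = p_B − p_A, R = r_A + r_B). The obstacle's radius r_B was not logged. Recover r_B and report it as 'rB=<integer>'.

m = 1079
d = (4, -7);  v_rel = (-3, -13),  |v_rel|² = 178
v_rel×d = (-3)·(-7) − (-13)·(4) = 73
since m = R²·178 − 73²:  R² = (5329 + 1079) / 178 = 36
R = √36 = 6  ⇒  r_B = 6 − 2 = 4

rB=4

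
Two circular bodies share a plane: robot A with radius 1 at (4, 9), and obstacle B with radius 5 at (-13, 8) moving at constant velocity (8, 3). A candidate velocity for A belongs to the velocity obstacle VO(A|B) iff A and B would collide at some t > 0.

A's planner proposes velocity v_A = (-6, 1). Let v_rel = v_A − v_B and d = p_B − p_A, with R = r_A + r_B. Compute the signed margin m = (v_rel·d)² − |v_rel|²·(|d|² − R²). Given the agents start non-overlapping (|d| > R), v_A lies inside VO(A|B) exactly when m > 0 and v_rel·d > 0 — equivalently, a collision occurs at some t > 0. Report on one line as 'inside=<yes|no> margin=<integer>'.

d = (-17, -1),  |d|² = 290;  R = 1+5 = 6,  c = 290−6² = 254
v_rel = (-14, -2),  |v_rel|² = 200;  v_rel·d = (-14)·(-17) + (-2)·(-1) = 240
200·t² − 480·t + 254 = 0  ⇒  m = 240² − 200·254 = 6800
m = 6800 > 0,  v_rel·d = 240 > 0  ⇒  inside

inside=yes margin=6800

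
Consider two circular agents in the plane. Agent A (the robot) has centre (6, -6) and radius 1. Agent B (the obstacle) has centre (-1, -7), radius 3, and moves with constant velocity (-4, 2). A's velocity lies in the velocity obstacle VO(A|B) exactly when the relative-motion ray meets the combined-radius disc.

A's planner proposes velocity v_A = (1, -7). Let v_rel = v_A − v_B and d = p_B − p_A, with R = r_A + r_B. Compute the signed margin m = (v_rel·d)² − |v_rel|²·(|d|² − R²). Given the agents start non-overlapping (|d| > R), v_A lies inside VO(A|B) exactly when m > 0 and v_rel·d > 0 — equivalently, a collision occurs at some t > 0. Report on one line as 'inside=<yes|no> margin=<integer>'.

d = (-7, -1),  |d|² = 50;  R = 1+3 = 4,  c = 50−4² = 34
v_rel = (5, -9),  |v_rel|² = 106;  v_rel·d = (5)·(-7) + (-9)·(-1) = -26
106·t² + 52·t + 34 = 0  ⇒  m = (-26)² − 106·34 = -2928
m = -2928 < 0,  v_rel·d = -26 < 0  ⇒  outside

inside=no margin=-2928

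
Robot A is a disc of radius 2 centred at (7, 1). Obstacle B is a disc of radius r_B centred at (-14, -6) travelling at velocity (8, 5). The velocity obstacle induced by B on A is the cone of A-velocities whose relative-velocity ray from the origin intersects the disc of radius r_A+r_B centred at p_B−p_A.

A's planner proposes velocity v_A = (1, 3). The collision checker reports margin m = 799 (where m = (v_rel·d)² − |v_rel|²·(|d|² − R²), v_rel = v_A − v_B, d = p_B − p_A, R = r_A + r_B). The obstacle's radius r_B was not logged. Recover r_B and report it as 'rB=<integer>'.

m = 799
d = (-21, -7);  v_rel = (-7, -2),  |v_rel|² = 53
v_rel×d = (-7)·(-7) − (-2)·(-21) = 7
since m = R²·53 − 7²:  R² = (49 + 799) / 53 = 16
R = √16 = 4  ⇒  r_B = 4 − 2 = 2

rB=2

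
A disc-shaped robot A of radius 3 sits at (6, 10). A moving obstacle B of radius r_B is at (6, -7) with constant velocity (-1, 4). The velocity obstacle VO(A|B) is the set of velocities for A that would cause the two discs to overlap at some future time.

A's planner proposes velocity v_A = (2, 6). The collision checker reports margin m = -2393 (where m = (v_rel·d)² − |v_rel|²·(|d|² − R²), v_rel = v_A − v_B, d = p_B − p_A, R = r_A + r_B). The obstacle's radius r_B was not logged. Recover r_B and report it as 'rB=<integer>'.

m = -2393
d = (0, -17);  v_rel = (3, 2),  |v_rel|² = 13
v_rel×d = (3)·(-17) − (2)·(0) = -51
since m = R²·13 − (-51)²:  R² = (2601 + -2393) / 13 = 16
R = √16 = 4  ⇒  r_B = 4 − 3 = 1

rB=1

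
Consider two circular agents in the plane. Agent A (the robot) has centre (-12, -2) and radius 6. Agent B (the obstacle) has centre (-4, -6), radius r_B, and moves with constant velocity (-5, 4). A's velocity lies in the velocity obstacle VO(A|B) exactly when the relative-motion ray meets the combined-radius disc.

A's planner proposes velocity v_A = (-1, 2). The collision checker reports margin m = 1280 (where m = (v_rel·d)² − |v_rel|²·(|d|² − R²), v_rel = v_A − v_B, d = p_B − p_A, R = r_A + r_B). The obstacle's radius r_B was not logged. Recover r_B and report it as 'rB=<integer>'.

m = 1280
d = (8, -4);  v_rel = (4, -2),  |v_rel|² = 20
v_rel×d = (4)·(-4) − (-2)·(8) = 0
since m = R²·20 − 0²:  R² = (0 + 1280) / 20 = 64
R = √64 = 8  ⇒  r_B = 8 − 6 = 2

rB=2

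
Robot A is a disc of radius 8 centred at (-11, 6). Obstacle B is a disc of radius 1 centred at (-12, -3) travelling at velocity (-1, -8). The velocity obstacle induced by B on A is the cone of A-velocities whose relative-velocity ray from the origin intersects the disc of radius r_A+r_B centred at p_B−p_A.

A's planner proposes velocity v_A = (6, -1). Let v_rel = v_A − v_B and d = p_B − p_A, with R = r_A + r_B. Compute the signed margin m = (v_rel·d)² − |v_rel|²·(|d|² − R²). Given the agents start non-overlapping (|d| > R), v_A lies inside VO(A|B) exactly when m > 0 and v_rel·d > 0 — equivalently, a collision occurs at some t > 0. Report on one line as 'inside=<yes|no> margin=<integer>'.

d = (-1, -9),  |d|² = 82;  R = 8+1 = 9,  c = 82−9² = 1
v_rel = (7, 7),  |v_rel|² = 98;  v_rel·d = (7)·(-1) + (7)·(-9) = -70
98·t² + 140·t + 1 = 0  ⇒  m = (-70)² − 98·1 = 4802
m = 4802 > 0,  v_rel·d = -70 < 0  ⇒  outside

inside=no margin=4802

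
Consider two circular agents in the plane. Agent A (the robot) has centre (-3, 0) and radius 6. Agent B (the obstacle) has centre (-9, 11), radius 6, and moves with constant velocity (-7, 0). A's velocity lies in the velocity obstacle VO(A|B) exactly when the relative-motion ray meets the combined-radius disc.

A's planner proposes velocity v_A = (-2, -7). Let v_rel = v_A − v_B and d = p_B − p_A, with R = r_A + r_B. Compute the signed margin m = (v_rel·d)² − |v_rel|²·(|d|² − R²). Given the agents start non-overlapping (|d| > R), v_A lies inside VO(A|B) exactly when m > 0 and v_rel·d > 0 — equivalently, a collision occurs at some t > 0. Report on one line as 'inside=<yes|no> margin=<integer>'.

d = (-6, 11),  |d|² = 157;  R = 6+6 = 12,  c = 157−12² = 13
v_rel = (5, -7),  |v_rel|² = 74;  v_rel·d = (5)·(-6) + (-7)·(11) = -107
74·t² + 214·t + 13 = 0  ⇒  m = (-107)² − 74·13 = 10487
m = 10487 > 0,  v_rel·d = -107 < 0  ⇒  outside

inside=no margin=10487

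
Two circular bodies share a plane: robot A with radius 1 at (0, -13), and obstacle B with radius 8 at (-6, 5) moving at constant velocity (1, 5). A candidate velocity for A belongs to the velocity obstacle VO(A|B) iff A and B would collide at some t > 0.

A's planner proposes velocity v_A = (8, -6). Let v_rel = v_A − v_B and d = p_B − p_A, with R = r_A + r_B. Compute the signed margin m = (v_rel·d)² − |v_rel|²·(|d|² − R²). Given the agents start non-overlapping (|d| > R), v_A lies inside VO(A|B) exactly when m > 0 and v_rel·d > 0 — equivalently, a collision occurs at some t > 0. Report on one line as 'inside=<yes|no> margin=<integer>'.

d = (-6, 18),  |d|² = 360;  R = 1+8 = 9,  c = 360−9² = 279
v_rel = (7, -11),  |v_rel|² = 170;  v_rel·d = (7)·(-6) + (-11)·(18) = -240
170·t² + 480·t + 279 = 0  ⇒  m = (-240)² − 170·279 = 10170
m = 10170 > 0,  v_rel·d = -240 < 0  ⇒  outside

inside=no margin=10170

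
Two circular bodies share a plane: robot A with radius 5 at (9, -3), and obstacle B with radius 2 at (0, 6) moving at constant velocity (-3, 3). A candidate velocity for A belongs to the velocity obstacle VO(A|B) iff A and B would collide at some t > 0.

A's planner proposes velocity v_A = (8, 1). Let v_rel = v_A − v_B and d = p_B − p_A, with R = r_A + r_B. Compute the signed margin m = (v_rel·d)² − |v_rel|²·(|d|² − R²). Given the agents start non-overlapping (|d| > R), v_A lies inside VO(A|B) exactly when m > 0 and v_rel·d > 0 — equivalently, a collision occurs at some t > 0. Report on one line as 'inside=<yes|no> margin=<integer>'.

d = (-9, 9),  |d|² = 162;  R = 5+2 = 7,  c = 162−7² = 113
v_rel = (11, -2),  |v_rel|² = 125;  v_rel·d = (11)·(-9) + (-2)·(9) = -117
125·t² + 234·t + 113 = 0  ⇒  m = (-117)² − 125·113 = -436
m = -436 < 0,  v_rel·d = -117 < 0  ⇒  outside

inside=no margin=-436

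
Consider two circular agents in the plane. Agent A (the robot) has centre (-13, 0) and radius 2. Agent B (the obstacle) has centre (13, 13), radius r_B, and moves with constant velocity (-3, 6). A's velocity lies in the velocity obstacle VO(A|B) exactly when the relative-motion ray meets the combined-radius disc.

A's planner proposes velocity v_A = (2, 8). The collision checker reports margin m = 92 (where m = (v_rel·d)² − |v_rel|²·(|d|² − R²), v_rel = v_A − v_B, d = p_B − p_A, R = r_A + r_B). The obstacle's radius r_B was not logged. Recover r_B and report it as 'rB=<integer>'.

m = 92
d = (26, 13);  v_rel = (5, 2),  |v_rel|² = 29
v_rel×d = (5)·(13) − (2)·(26) = 13
since m = R²·29 − 13²:  R² = (169 + 92) / 29 = 9
R = √9 = 3  ⇒  r_B = 3 − 2 = 1

rB=1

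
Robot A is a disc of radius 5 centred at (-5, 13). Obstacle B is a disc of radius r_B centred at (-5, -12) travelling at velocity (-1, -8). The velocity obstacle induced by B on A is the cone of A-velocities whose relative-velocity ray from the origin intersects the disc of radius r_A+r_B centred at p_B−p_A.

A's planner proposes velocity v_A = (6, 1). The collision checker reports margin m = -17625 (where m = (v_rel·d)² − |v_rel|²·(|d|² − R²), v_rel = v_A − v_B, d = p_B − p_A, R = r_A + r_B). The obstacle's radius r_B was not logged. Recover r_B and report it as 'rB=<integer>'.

m = -17625
d = (0, -25);  v_rel = (7, 9),  |v_rel|² = 130
v_rel×d = (7)·(-25) − (9)·(0) = -175
since m = R²·130 − (-175)²:  R² = (30625 + -17625) / 130 = 100
R = √100 = 10  ⇒  r_B = 10 − 5 = 5

rB=5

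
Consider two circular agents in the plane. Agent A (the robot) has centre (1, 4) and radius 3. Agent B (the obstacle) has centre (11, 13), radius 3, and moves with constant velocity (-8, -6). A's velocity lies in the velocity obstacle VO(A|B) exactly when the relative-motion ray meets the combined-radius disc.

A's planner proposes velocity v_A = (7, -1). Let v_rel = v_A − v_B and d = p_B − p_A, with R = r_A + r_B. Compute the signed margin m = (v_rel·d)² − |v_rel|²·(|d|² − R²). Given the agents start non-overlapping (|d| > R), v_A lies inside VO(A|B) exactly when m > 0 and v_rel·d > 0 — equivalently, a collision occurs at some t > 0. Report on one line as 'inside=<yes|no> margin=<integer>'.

d = (10, 9),  |d|² = 181;  R = 3+3 = 6,  c = 181−6² = 145
v_rel = (15, 5),  |v_rel|² = 250;  v_rel·d = (15)·(10) + (5)·(9) = 195
250·t² − 390·t + 145 = 0  ⇒  m = 195² − 250·145 = 1775
m = 1775 > 0,  v_rel·d = 195 > 0  ⇒  inside

inside=yes margin=1775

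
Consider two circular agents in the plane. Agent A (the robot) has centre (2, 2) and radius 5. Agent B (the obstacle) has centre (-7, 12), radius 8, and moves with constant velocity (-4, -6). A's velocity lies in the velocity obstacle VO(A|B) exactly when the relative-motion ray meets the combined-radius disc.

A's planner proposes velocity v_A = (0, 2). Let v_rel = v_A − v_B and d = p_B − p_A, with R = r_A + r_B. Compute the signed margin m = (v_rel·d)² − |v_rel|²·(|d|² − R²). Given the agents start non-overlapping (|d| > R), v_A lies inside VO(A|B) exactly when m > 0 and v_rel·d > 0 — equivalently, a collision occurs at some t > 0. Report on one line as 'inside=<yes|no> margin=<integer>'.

d = (-9, 10),  |d|² = 181;  R = 5+8 = 13,  c = 181−13² = 12
v_rel = (4, 8),  |v_rel|² = 80;  v_rel·d = (4)·(-9) + (8)·(10) = 44
80·t² − 88·t + 12 = 0  ⇒  m = 44² − 80·12 = 976
m = 976 > 0,  v_rel·d = 44 > 0  ⇒  inside

inside=yes margin=976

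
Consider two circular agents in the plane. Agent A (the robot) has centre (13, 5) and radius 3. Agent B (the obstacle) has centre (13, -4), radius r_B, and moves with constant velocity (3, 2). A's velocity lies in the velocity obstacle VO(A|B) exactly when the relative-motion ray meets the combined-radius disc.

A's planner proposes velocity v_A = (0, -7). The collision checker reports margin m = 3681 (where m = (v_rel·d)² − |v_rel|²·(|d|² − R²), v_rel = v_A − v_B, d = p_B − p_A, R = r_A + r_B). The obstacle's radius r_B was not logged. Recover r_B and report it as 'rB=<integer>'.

m = 3681
d = (0, -9);  v_rel = (-3, -9),  |v_rel|² = 90
v_rel×d = (-3)·(-9) − (-9)·(0) = 27
since m = R²·90 − 27²:  R² = (729 + 3681) / 90 = 49
R = √49 = 7  ⇒  r_B = 7 − 3 = 4

rB=4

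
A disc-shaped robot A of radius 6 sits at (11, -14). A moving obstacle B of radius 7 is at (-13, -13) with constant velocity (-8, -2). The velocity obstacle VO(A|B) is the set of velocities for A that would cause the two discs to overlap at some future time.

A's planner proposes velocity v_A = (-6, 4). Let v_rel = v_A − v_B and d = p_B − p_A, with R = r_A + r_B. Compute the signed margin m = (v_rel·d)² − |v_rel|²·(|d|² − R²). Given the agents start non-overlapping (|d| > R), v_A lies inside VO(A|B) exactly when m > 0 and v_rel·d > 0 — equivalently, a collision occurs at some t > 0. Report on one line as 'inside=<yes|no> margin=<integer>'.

d = (-24, 1),  |d|² = 577;  R = 6+7 = 13,  c = 577−13² = 408
v_rel = (2, 6),  |v_rel|² = 40;  v_rel·d = (2)·(-24) + (6)·(1) = -42
40·t² + 84·t + 408 = 0  ⇒  m = (-42)² − 40·408 = -14556
m = -14556 < 0,  v_rel·d = -42 < 0  ⇒  outside

inside=no margin=-14556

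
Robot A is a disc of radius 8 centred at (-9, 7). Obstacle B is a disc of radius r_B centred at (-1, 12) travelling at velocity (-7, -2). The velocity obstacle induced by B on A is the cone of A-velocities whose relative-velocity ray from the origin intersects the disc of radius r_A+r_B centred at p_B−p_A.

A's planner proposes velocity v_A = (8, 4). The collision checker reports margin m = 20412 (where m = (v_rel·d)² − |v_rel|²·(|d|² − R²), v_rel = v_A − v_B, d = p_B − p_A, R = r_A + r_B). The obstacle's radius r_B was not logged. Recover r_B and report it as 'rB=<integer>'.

m = 20412
d = (8, 5);  v_rel = (15, 6),  |v_rel|² = 261
v_rel×d = (15)·(5) − (6)·(8) = 27
since m = R²·261 − 27²:  R² = (729 + 20412) / 261 = 81
R = √81 = 9  ⇒  r_B = 9 − 8 = 1

rB=1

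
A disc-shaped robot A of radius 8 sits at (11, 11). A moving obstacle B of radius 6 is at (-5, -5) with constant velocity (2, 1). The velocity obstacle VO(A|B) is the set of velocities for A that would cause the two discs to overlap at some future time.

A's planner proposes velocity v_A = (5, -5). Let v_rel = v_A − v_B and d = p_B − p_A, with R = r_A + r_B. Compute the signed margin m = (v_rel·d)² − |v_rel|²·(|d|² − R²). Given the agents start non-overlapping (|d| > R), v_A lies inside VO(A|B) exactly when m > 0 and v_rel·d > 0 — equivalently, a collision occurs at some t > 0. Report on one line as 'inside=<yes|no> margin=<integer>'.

d = (-16, -16),  |d|² = 512;  R = 8+6 = 14,  c = 512−14² = 316
v_rel = (3, -6),  |v_rel|² = 45;  v_rel·d = (3)·(-16) + (-6)·(-16) = 48
45·t² − 96·t + 316 = 0  ⇒  m = 48² − 45·316 = -11916
m = -11916 < 0,  v_rel·d = 48 > 0  ⇒  outside

inside=no margin=-11916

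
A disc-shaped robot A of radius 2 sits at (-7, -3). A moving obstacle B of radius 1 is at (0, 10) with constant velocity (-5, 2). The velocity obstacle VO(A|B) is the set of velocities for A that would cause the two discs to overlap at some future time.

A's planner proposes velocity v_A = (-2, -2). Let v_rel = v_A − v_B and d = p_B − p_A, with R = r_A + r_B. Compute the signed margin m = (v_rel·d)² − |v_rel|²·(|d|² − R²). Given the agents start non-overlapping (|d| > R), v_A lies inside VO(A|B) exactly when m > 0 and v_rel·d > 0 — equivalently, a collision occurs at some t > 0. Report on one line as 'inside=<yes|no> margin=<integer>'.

d = (7, 13),  |d|² = 218;  R = 2+1 = 3,  c = 218−3² = 209
v_rel = (3, -4),  |v_rel|² = 25;  v_rel·d = (3)·(7) + (-4)·(13) = -31
25·t² + 62·t + 209 = 0  ⇒  m = (-31)² − 25·209 = -4264
m = -4264 < 0,  v_rel·d = -31 < 0  ⇒  outside

inside=no margin=-4264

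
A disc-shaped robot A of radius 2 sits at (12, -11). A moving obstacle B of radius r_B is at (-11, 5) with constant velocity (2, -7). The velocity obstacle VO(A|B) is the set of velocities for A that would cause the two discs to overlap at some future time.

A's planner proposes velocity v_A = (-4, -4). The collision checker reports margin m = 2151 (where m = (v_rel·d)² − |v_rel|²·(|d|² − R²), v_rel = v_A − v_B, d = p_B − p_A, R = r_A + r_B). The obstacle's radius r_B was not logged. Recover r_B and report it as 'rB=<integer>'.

m = 2151
d = (-23, 16);  v_rel = (-6, 3),  |v_rel|² = 45
v_rel×d = (-6)·(16) − (3)·(-23) = -27
since m = R²·45 − (-27)²:  R² = (729 + 2151) / 45 = 64
R = √64 = 8  ⇒  r_B = 8 − 2 = 6

rB=6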